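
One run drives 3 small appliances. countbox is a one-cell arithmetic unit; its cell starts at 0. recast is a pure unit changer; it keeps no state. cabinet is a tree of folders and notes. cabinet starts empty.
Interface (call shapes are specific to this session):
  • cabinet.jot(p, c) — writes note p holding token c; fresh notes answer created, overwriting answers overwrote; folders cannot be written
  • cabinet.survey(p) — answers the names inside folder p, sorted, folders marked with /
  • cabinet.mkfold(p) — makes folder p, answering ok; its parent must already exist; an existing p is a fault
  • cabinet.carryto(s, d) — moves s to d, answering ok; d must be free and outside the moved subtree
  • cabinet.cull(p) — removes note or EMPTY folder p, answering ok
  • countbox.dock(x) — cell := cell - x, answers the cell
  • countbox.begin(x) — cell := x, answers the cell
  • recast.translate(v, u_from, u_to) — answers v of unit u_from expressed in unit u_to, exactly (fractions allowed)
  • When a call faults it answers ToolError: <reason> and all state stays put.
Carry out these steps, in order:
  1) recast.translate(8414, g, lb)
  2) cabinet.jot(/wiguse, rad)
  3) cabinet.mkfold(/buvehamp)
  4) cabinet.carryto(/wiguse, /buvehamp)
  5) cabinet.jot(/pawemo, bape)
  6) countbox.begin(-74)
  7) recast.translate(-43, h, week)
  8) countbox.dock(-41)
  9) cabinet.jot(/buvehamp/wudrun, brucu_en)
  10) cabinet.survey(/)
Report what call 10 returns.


Answer: [buvehamp/, pawemo, wiguse]

Derivation:
→ translate(8414, g, lb)
← 120200000/6479891
→ jot(/wiguse, rad)
← created
→ mkfold(/buvehamp)
← ok
→ carryto(/wiguse, /buvehamp)
← ToolError: exists
→ jot(/pawemo, bape)
← created
→ begin(-74)
← -74
→ translate(-43, h, week)
← -43/168
→ dock(-41)
← -33
→ jot(/buvehamp/wudrun, brucu_en)
← created
→ survey(/)
← [buvehamp/, pawemo, wiguse]


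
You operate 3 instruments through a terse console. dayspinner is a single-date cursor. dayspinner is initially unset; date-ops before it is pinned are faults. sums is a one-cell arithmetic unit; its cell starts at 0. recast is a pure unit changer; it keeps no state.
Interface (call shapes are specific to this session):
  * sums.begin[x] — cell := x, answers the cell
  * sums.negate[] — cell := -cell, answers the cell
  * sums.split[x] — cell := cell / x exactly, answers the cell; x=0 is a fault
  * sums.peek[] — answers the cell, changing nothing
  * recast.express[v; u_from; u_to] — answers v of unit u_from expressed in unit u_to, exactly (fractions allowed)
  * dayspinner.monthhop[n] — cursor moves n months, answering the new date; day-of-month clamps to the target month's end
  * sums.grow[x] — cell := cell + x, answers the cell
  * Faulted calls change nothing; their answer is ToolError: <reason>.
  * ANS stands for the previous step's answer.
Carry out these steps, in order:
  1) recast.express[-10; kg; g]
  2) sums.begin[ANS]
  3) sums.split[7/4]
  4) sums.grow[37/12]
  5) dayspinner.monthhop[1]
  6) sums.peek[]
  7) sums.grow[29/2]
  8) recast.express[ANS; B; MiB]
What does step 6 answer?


Answer: -479741/84

Derivation:
I invoke express(-10, kg, g): -10000.
Invoking begin(ANS): -10000.
I use split(7/4), which returns -40000/7.
Then grow(37/12): -479741/84.
Calling monthhop(1), giving ToolError: no date set.
Next I call peek, and observe -479741/84.
Then grow(29/2), → -478523/84.
I invoke express(ANS, B, MiB): -478523/88080384.


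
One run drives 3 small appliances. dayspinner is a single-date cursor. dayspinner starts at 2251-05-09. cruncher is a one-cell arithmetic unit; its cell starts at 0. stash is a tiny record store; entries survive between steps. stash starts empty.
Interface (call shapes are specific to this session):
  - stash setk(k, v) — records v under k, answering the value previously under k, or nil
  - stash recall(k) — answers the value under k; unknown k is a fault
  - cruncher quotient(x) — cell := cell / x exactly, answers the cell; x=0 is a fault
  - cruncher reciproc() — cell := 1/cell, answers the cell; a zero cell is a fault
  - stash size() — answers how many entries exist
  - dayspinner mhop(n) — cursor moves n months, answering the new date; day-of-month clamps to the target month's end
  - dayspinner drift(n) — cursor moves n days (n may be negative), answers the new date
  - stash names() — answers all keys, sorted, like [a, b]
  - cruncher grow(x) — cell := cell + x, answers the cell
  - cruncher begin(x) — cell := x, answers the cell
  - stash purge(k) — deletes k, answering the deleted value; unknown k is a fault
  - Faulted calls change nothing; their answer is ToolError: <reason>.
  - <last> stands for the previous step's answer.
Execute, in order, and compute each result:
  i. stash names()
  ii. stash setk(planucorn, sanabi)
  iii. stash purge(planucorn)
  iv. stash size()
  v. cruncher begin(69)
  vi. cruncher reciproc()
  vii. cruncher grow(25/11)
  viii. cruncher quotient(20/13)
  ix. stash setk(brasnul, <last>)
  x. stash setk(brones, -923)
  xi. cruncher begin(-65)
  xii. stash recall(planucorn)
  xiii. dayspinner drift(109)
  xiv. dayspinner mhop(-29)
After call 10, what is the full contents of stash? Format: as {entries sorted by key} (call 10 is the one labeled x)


Answer: {brasnul=5642/3795, brones=-923}

Derivation:
Act: stash names[]
Obs: []
Act: stash setk[planucorn; sanabi]
Obs: nil
Act: stash purge[planucorn]
Obs: sanabi
Act: stash size[]
Obs: 0
Act: cruncher begin[69]
Obs: 69
Act: cruncher reciproc[]
Obs: 1/69
Act: cruncher grow[25/11]
Obs: 1736/759
Act: cruncher quotient[20/13]
Obs: 5642/3795
Act: stash setk[brasnul; <last>]
Obs: nil
Act: stash setk[brones; -923]
Obs: nil
Act: cruncher begin[-65]
Obs: -65
Act: stash recall[planucorn]
Obs: ToolError: no such key planucorn
Act: dayspinner drift[109]
Obs: 2251-08-26
Act: dayspinner mhop[-29]
Obs: 2249-03-26


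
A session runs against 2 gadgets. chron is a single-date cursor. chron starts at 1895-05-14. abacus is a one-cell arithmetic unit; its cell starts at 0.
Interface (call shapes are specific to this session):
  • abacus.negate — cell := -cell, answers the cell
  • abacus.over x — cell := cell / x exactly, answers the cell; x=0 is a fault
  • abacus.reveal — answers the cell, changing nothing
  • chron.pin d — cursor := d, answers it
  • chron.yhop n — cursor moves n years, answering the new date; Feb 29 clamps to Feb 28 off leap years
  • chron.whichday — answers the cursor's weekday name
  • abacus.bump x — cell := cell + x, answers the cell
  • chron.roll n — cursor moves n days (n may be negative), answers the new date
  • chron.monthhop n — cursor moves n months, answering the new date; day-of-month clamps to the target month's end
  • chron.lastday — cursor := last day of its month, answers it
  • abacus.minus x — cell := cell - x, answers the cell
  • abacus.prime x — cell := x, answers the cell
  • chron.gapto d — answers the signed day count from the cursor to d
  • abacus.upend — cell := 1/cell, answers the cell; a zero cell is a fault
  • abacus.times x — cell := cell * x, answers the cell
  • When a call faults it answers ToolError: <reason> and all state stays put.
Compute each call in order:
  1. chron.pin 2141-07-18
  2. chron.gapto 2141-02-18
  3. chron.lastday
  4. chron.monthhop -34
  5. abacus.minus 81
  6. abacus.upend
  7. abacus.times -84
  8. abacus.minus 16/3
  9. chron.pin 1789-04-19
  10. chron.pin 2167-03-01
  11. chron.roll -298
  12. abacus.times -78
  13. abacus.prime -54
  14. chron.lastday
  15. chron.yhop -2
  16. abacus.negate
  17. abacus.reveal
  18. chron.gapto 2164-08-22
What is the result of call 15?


% pin d: 2141-07-18
= 2141-07-18
% gapto d: 2141-02-18
= -150
% lastday
= 2141-07-31
% monthhop n: -34
= 2138-09-30
% minus x: 81
= -81
% upend
= -1/81
% times x: -84
= 28/27
% minus x: 16/3
= -116/27
% pin d: 1789-04-19
= 1789-04-19
% pin d: 2167-03-01
= 2167-03-01
% roll n: -298
= 2166-05-07
% times x: -78
= 3016/9
% prime x: -54
= -54
% lastday
= 2166-05-31
% yhop n: -2
= 2164-05-31
% negate
= 54
% reveal
= 54
% gapto d: 2164-08-22
= 83

Answer: 2164-05-31


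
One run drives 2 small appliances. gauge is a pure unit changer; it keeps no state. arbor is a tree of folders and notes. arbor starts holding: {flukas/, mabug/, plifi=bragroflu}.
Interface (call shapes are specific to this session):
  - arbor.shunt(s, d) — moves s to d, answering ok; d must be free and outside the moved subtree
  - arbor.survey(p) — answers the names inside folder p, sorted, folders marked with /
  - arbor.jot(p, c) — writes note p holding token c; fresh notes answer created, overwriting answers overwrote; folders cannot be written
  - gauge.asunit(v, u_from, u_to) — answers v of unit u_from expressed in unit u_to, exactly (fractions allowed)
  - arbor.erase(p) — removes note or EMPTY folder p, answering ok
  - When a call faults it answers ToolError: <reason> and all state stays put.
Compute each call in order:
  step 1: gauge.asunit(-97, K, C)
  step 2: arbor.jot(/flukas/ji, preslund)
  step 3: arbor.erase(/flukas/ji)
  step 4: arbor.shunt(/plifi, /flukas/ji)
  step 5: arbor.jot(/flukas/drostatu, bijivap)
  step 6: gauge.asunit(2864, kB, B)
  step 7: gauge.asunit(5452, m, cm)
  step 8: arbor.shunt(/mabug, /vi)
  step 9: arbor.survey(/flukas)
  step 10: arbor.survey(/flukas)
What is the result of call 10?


Answer: [drostatu, ji]

Derivation:
Then asunit passing v→-97, u_from→K, u_to→C, and get -7403/20.
I use jot passing p→/flukas/ji, c→preslund, — result: created.
I run erase passing p→/flukas/ji, → ok.
I use shunt passing s→/plifi, d→/flukas/ji, → ok.
Using jot passing p→/flukas/drostatu, c→bijivap, which returns created.
Next I call asunit passing v→2864, u_from→kB, u_to→B, giving 2864000.
Then asunit passing v→5452, u_from→m, u_to→cm, → 545200.
I call shunt passing s→/mabug, d→/vi, giving ok.
Invoking survey passing p→/flukas, and get [drostatu, ji].
Next I call survey passing p→/flukas, — result: [drostatu, ji].


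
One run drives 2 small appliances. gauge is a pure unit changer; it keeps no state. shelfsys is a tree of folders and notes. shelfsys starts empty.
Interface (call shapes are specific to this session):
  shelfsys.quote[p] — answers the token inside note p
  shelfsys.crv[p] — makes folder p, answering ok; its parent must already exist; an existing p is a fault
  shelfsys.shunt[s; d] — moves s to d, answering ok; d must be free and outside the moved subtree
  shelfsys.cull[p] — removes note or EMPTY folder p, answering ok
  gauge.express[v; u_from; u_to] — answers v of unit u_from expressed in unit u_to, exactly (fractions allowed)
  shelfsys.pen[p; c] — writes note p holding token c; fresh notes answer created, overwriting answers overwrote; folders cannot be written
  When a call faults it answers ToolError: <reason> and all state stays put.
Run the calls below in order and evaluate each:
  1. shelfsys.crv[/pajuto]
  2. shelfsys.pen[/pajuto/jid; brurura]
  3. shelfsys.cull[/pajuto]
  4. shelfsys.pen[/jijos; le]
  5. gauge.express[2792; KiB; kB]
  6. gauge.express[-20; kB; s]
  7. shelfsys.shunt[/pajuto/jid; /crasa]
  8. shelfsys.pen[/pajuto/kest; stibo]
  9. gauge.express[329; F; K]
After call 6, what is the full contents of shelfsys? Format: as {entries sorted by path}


! crv(p='/pajuto') -> ok
! pen(p='/pajuto/jid', c='brurura') -> created
! cull(p='/pajuto') -> ToolError: not empty
! pen(p='/jijos', c='le') -> created
! express(v='2792', u_from='KiB', u_to='kB') -> 357376/125
! express(v='-20', u_from='kB', u_to='s') -> ToolError: incompatible units
! shunt(s='/pajuto/jid', d='/crasa') -> ok
! pen(p='/pajuto/kest', c='stibo') -> created
! express(v='329', u_from='F', u_to='K') -> 8763/20

Answer: {jijos=le, pajuto/, pajuto/jid=brurura}


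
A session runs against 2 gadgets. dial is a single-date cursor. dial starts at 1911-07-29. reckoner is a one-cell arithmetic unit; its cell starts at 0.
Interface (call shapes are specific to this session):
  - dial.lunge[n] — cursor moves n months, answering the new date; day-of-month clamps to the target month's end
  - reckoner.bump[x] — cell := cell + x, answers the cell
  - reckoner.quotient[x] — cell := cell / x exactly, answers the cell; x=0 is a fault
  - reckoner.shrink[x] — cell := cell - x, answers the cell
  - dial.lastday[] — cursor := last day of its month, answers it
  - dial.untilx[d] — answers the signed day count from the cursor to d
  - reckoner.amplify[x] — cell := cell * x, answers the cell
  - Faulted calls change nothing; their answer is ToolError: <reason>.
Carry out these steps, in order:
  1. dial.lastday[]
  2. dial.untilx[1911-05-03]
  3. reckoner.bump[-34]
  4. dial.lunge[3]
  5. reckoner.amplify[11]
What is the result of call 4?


I use dial.lastday, and see 1911-07-31.
I try dial.untilx on d→1911-05-03, → -89.
Then reckoner.bump on x→-34, → -34.
Now I run dial.lunge on n→3: 1911-10-31.
I try reckoner.amplify on x→11, and get -374.

Answer: 1911-10-31


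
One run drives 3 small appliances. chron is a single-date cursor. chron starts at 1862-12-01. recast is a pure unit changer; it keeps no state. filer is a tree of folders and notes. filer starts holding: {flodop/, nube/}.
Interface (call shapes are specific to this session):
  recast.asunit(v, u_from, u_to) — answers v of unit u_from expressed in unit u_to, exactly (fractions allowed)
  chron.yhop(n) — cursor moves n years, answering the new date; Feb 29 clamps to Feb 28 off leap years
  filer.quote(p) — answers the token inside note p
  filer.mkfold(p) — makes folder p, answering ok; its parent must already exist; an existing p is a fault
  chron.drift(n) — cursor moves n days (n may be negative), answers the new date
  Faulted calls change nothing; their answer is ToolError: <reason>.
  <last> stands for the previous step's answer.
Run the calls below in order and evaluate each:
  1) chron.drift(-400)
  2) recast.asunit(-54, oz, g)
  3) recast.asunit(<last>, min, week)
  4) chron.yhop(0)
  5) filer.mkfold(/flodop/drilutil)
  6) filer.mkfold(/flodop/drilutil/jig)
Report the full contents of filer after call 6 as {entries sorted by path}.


$ chron.drift n=-400
[out] 1861-10-27
$ recast.asunit v=-54 u_from=oz u_to=g
[out] -1224699399/800000
$ recast.asunit v=<last> u_from=min u_to=week
[out] -19439673/128000000
$ chron.yhop n=0
[out] 1861-10-27
$ filer.mkfold p=/flodop/drilutil
[out] ok
$ filer.mkfold p=/flodop/drilutil/jig
[out] ok

Answer: {flodop/, flodop/drilutil/, flodop/drilutil/jig/, nube/}


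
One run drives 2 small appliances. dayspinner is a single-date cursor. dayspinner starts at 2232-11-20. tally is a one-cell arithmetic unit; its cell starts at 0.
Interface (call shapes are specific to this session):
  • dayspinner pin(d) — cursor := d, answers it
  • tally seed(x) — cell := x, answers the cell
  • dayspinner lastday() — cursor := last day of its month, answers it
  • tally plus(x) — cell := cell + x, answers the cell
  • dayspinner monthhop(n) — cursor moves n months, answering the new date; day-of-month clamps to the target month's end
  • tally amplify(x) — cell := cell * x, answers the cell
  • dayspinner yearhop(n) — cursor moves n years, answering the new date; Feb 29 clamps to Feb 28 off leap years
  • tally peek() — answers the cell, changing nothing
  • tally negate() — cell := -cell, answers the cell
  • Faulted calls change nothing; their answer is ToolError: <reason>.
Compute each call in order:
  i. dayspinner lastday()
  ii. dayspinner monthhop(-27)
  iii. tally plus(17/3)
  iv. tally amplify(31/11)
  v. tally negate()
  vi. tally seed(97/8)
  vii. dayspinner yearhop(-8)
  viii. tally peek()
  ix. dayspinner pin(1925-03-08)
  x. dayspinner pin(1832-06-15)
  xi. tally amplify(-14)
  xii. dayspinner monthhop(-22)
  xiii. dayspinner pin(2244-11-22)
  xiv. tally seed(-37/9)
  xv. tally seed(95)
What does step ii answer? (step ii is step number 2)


# dayspinner lastday() -> 2232-11-30
# dayspinner monthhop(n: -27) -> 2230-08-30
# tally plus(x: 17/3) -> 17/3
# tally amplify(x: 31/11) -> 527/33
# tally negate() -> -527/33
# tally seed(x: 97/8) -> 97/8
# dayspinner yearhop(n: -8) -> 2222-08-30
# tally peek() -> 97/8
# dayspinner pin(d: 1925-03-08) -> 1925-03-08
# dayspinner pin(d: 1832-06-15) -> 1832-06-15
# tally amplify(x: -14) -> -679/4
# dayspinner monthhop(n: -22) -> 1830-08-15
# dayspinner pin(d: 2244-11-22) -> 2244-11-22
# tally seed(x: -37/9) -> -37/9
# tally seed(x: 95) -> 95

Answer: 2230-08-30


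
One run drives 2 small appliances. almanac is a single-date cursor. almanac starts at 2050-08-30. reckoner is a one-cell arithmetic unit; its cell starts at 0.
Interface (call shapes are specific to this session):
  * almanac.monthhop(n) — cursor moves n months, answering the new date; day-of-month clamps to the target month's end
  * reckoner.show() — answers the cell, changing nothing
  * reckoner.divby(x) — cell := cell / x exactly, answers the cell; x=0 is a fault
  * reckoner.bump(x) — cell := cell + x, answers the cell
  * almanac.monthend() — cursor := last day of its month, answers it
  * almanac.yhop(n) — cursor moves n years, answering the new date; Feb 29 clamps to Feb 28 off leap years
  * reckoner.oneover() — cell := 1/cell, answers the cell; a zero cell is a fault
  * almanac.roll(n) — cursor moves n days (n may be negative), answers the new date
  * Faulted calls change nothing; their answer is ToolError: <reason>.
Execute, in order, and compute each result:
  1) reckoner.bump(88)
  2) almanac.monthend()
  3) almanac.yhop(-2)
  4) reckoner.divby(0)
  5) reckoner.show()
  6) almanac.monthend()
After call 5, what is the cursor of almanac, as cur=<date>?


Step: reckoner.bump[x='88']
Result: 88
Step: almanac.monthend[]
Result: 2050-08-31
Step: almanac.yhop[n='-2']
Result: 2048-08-31
Step: reckoner.divby[x='0']
Result: ToolError: division by zero
Step: reckoner.show[]
Result: 88
Step: almanac.monthend[]
Result: 2048-08-31

Answer: cur=2048-08-31


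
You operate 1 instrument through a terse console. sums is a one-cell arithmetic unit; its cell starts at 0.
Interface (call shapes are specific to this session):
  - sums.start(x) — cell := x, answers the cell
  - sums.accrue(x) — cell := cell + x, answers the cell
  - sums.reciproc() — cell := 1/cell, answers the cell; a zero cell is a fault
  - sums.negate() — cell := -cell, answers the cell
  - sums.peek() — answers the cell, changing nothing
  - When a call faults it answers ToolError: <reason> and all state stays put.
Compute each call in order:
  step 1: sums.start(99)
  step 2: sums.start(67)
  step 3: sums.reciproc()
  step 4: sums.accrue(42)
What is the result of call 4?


Answer: 2815/67

Derivation:
Calling sums.start(x='99'): 99.
Then sums.start(x='67'), and see 67.
Invoking sums.reciproc, and observe 1/67.
Invoking sums.accrue(x='42'), and see 2815/67.


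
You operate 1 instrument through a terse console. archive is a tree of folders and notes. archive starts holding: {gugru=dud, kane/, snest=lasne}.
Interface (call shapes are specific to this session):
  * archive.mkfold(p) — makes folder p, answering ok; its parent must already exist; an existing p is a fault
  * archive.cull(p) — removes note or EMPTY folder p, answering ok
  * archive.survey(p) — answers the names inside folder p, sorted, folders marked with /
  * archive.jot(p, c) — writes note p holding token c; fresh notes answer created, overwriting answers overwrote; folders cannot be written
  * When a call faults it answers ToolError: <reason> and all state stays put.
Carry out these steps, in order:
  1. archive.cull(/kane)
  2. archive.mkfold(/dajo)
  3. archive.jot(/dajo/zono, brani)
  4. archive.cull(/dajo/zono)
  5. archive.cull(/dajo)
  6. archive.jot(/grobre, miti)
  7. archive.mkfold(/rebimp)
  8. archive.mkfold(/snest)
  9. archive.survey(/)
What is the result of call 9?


Step: archive.cull[p: /kane]
Result: ok
Step: archive.mkfold[p: /dajo]
Result: ok
Step: archive.jot[p: /dajo/zono; c: brani]
Result: created
Step: archive.cull[p: /dajo/zono]
Result: ok
Step: archive.cull[p: /dajo]
Result: ok
Step: archive.jot[p: /grobre; c: miti]
Result: created
Step: archive.mkfold[p: /rebimp]
Result: ok
Step: archive.mkfold[p: /snest]
Result: ToolError: exists
Step: archive.survey[p: /]
Result: [grobre, gugru, rebimp/, snest]

Answer: [grobre, gugru, rebimp/, snest]


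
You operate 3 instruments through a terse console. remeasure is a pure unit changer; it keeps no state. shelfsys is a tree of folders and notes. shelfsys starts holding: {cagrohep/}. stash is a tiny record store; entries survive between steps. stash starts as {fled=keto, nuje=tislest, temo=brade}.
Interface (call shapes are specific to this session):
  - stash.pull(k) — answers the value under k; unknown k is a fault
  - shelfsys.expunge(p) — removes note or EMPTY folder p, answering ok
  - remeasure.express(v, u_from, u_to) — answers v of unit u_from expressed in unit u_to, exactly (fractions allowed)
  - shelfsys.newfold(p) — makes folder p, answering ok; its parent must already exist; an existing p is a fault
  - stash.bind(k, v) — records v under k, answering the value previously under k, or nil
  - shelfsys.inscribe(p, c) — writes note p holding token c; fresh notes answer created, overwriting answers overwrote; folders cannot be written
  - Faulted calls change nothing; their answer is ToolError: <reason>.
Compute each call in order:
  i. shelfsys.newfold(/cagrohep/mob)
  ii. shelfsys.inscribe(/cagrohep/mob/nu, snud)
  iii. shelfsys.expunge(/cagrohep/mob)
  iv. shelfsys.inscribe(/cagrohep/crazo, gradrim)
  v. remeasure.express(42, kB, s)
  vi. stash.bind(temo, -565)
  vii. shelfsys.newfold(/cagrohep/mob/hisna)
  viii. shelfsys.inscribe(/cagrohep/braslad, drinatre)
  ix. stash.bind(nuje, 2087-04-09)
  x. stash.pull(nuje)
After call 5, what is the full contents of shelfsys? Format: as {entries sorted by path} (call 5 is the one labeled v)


Answer: {cagrohep/, cagrohep/crazo=gradrim, cagrohep/mob/, cagrohep/mob/nu=snud}

Derivation:
% newfold p: /cagrohep/mob
= ok
% inscribe p: /cagrohep/mob/nu c: snud
= created
% expunge p: /cagrohep/mob
= ToolError: not empty
% inscribe p: /cagrohep/crazo c: gradrim
= created
% express v: 42 u_from: kB u_to: s
= ToolError: incompatible units
% bind k: temo v: -565
= brade
% newfold p: /cagrohep/mob/hisna
= ok
% inscribe p: /cagrohep/braslad c: drinatre
= created
% bind k: nuje v: 2087-04-09
= tislest
% pull k: nuje
= 2087-04-09


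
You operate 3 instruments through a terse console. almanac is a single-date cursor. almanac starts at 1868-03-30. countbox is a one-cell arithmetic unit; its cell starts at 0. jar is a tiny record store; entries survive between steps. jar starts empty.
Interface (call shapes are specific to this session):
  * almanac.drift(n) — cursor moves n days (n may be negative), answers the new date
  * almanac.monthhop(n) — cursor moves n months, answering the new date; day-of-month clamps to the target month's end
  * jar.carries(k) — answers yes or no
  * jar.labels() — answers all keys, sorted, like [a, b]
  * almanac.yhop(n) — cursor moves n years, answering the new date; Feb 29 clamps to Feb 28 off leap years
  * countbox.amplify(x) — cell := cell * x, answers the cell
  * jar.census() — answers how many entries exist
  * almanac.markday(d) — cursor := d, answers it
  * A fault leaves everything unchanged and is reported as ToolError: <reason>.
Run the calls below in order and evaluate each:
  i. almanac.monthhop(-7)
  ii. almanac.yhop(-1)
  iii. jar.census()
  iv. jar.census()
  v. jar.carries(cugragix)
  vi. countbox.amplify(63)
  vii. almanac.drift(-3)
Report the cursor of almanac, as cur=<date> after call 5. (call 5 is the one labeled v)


==> almanac.monthhop(-7)
<== 1867-08-30
==> almanac.yhop(-1)
<== 1866-08-30
==> jar.census()
<== 0
==> jar.census()
<== 0
==> jar.carries(cugragix)
<== no
==> countbox.amplify(63)
<== 0
==> almanac.drift(-3)
<== 1866-08-27

Answer: cur=1866-08-30


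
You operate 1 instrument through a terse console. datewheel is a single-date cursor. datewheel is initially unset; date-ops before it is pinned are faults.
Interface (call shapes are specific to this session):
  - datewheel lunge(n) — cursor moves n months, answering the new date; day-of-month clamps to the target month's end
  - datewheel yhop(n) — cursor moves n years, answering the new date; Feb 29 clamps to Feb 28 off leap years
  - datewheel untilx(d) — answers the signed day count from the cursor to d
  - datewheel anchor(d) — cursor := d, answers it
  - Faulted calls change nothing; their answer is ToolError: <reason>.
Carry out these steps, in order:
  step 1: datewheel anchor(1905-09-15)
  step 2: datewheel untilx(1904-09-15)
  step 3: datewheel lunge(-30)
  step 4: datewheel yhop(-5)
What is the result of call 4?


==> datewheel anchor(d=1905-09-15)
<== 1905-09-15
==> datewheel untilx(d=1904-09-15)
<== -365
==> datewheel lunge(n=-30)
<== 1903-03-15
==> datewheel yhop(n=-5)
<== 1898-03-15

Answer: 1898-03-15


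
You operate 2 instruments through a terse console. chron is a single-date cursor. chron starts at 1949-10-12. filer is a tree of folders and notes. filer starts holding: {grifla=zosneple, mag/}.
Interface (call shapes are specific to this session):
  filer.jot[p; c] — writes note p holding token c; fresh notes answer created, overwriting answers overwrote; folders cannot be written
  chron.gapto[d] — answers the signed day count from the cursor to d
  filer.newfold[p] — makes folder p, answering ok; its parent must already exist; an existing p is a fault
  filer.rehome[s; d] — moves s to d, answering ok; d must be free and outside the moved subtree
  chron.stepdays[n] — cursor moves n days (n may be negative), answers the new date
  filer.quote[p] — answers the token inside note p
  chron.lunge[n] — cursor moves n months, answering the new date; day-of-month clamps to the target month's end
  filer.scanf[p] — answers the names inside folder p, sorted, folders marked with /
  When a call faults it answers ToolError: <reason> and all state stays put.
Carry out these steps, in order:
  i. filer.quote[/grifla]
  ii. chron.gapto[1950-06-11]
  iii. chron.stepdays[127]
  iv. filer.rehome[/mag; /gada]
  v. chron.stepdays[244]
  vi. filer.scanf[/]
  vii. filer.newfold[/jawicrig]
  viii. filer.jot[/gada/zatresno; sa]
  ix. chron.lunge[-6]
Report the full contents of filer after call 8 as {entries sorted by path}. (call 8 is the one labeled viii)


Answer: {gada/, gada/zatresno=sa, grifla=zosneple, jawicrig/}

Derivation:
Act: filer.quote[p→/grifla]
Obs: zosneple
Act: chron.gapto[d→1950-06-11]
Obs: 242
Act: chron.stepdays[n→127]
Obs: 1950-02-16
Act: filer.rehome[s→/mag; d→/gada]
Obs: ok
Act: chron.stepdays[n→244]
Obs: 1950-10-18
Act: filer.scanf[p→/]
Obs: [gada/, grifla]
Act: filer.newfold[p→/jawicrig]
Obs: ok
Act: filer.jot[p→/gada/zatresno; c→sa]
Obs: created
Act: chron.lunge[n→-6]
Obs: 1950-04-18


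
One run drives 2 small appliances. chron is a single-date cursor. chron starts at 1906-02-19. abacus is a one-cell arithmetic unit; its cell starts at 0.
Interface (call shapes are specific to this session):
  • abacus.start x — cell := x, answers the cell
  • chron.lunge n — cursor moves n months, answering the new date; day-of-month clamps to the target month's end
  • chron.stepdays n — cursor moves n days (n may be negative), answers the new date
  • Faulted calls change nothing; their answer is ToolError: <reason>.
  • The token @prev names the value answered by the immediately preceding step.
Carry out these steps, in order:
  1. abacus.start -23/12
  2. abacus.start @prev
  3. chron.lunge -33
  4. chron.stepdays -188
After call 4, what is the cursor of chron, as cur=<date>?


Step: start[x→-23/12]
Result: -23/12
Step: start[x→@prev]
Result: -23/12
Step: lunge[n→-33]
Result: 1903-05-19
Step: stepdays[n→-188]
Result: 1902-11-12

Answer: cur=1902-11-12


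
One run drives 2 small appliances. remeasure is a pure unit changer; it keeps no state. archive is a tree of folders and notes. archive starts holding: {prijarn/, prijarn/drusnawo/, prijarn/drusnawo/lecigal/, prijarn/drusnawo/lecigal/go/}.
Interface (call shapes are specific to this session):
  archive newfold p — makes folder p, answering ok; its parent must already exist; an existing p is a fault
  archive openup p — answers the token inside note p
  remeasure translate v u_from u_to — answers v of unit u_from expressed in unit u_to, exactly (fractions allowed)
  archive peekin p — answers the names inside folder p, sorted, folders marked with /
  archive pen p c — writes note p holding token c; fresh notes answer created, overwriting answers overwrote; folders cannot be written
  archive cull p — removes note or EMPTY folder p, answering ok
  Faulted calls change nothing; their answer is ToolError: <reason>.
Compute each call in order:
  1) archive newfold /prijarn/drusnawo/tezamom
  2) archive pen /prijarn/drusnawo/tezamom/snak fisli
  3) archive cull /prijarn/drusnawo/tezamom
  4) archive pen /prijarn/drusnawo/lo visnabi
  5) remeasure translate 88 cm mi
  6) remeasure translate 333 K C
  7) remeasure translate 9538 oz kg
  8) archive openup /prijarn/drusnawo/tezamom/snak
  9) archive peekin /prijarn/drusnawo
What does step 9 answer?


% archive newfold(p='/prijarn/drusnawo/tezamom') == ok
% archive pen(p='/prijarn/drusnawo/tezamom/snak', c='fisli') == created
% archive cull(p='/prijarn/drusnawo/tezamom') == ToolError: not empty
% archive pen(p='/prijarn/drusnawo/lo', c='visnabi') == created
% remeasure translate(v='88', u_from='cm', u_to='mi') == 5/9144
% remeasure translate(v='333', u_from='K', u_to='C') == 1197/20
% remeasure translate(v='9538', u_from='oz', u_to='kg') == 216318201253/800000000
% archive openup(p='/prijarn/drusnawo/tezamom/snak') == fisli
% archive peekin(p='/prijarn/drusnawo') == [lecigal/, lo, tezamom/]

Answer: [lecigal/, lo, tezamom/]


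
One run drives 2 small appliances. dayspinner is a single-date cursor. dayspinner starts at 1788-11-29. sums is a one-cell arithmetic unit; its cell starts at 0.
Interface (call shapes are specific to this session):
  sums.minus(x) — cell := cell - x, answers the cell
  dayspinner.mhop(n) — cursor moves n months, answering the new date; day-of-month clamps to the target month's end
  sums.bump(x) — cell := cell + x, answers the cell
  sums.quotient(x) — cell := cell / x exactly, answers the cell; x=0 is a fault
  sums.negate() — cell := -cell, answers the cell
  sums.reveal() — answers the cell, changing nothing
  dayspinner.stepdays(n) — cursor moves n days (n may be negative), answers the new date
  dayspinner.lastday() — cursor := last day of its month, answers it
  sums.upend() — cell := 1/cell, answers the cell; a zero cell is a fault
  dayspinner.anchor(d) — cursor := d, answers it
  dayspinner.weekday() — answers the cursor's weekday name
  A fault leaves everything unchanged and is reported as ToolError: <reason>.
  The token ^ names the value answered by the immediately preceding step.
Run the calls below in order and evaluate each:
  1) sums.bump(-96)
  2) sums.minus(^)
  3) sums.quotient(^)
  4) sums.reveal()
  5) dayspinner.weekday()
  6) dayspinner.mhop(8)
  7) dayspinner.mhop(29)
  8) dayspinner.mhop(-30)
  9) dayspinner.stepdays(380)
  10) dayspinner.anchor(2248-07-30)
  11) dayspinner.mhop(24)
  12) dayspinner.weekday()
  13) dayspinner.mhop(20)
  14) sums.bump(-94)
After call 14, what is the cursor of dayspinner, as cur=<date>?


Answer: cur=2252-03-30

Derivation:
CALL sums.bump[x='-96']
RET  -96
CALL sums.minus[x='^']
RET  0
CALL sums.quotient[x='^']
RET  ToolError: division by zero
CALL sums.reveal[]
RET  0
CALL dayspinner.weekday[]
RET  Saturday
CALL dayspinner.mhop[n='8']
RET  1789-07-29
CALL dayspinner.mhop[n='29']
RET  1791-12-29
CALL dayspinner.mhop[n='-30']
RET  1789-06-29
CALL dayspinner.stepdays[n='380']
RET  1790-07-14
CALL dayspinner.anchor[d='2248-07-30']
RET  2248-07-30
CALL dayspinner.mhop[n='24']
RET  2250-07-30
CALL dayspinner.weekday[]
RET  Tuesday
CALL dayspinner.mhop[n='20']
RET  2252-03-30
CALL sums.bump[x='-94']
RET  -94


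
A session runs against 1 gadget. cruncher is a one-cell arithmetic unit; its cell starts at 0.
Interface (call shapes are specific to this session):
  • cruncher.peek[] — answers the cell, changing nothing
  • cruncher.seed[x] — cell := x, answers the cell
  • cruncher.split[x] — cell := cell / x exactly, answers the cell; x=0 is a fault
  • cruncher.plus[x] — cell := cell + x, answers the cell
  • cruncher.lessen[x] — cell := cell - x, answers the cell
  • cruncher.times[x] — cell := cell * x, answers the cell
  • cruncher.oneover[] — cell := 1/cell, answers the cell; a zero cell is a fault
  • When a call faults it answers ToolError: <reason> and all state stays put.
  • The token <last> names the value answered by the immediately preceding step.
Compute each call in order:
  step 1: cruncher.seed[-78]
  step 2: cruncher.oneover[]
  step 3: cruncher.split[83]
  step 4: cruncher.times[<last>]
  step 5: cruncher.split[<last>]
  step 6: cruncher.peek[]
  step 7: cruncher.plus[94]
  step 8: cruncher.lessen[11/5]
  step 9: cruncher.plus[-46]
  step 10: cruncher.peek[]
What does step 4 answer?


·→ cruncher.seed(-78)
·← -78
·→ cruncher.oneover()
·← -1/78
·→ cruncher.split(83)
·← -1/6474
·→ cruncher.times(<last>)
·← 1/41912676
·→ cruncher.split(<last>)
·← 1
·→ cruncher.peek()
·← 1
·→ cruncher.plus(94)
·← 95
·→ cruncher.lessen(11/5)
·← 464/5
·→ cruncher.plus(-46)
·← 234/5
·→ cruncher.peek()
·← 234/5

Answer: 1/41912676


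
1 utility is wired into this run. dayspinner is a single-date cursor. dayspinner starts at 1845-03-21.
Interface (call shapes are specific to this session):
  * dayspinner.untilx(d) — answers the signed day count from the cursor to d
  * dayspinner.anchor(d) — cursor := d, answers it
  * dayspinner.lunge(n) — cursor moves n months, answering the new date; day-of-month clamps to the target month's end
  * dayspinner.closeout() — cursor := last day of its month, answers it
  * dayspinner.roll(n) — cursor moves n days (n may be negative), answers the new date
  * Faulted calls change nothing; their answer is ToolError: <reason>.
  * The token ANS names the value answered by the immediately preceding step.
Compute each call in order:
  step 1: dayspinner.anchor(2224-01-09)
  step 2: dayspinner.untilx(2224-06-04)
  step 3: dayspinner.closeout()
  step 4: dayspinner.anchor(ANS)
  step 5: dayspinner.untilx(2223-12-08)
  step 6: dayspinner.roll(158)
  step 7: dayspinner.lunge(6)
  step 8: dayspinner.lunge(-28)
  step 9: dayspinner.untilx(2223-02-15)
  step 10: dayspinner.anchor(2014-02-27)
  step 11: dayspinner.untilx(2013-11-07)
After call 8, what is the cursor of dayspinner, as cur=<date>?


Now I run anchor using 2224-01-09, giving 2224-01-09.
Invoking untilx using 2224-06-04, yielding 147.
Using closeout, — result: 2224-01-31.
Then anchor using ANS, and observe 2224-01-31.
Next I call untilx using 2223-12-08, and observe -54.
I invoke roll using 158, — result: 2224-07-07.
Then lunge using 6, and see 2225-01-07.
I use lunge using -28, which returns 2222-09-07.
Calling untilx using 2223-02-15, → 161.
Next I call anchor using 2014-02-27, — result: 2014-02-27.
I run untilx using 2013-11-07, — result: -112.

Answer: cur=2222-09-07


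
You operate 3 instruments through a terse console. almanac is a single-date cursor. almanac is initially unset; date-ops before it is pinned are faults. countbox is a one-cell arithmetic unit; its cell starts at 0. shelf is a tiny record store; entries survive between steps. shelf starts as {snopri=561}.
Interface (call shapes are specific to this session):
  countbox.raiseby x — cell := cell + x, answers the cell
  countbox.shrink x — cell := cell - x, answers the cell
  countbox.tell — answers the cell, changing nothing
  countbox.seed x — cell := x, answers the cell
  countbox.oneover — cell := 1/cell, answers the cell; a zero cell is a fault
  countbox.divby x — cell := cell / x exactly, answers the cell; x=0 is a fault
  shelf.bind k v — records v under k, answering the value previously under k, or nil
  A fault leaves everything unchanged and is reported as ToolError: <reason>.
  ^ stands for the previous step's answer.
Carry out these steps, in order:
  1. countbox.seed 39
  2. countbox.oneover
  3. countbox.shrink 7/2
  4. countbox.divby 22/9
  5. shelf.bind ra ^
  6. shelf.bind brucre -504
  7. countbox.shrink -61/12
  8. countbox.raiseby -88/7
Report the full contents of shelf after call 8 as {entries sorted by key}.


Answer: {brucre=-504, ra=-813/572, snopri=561}

Derivation:
# countbox.seed(x='39') == 39
# countbox.oneover() == 1/39
# countbox.shrink(x='7/2') == -271/78
# countbox.divby(x='22/9') == -813/572
# shelf.bind(k='ra', v='^') == nil
# shelf.bind(k='brucre', v='-504') == nil
# countbox.shrink(x='-61/12') == 1571/429
# countbox.raiseby(x='-88/7') == -26755/3003


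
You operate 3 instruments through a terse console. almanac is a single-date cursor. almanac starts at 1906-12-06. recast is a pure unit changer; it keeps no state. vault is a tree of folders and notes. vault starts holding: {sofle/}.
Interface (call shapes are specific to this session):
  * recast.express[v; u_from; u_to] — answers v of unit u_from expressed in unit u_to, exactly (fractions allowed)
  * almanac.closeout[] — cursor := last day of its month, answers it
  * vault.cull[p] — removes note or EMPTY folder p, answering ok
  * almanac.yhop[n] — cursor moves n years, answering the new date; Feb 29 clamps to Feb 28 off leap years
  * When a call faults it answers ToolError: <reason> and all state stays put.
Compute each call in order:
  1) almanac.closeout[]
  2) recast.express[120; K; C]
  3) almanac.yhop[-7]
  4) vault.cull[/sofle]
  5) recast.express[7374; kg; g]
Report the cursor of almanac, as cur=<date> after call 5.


Answer: cur=1899-12-31

Derivation:
Step: closeout[]
Result: 1906-12-31
Step: express[v: 120; u_from: K; u_to: C]
Result: -3063/20
Step: yhop[n: -7]
Result: 1899-12-31
Step: cull[p: /sofle]
Result: ok
Step: express[v: 7374; u_from: kg; u_to: g]
Result: 7374000


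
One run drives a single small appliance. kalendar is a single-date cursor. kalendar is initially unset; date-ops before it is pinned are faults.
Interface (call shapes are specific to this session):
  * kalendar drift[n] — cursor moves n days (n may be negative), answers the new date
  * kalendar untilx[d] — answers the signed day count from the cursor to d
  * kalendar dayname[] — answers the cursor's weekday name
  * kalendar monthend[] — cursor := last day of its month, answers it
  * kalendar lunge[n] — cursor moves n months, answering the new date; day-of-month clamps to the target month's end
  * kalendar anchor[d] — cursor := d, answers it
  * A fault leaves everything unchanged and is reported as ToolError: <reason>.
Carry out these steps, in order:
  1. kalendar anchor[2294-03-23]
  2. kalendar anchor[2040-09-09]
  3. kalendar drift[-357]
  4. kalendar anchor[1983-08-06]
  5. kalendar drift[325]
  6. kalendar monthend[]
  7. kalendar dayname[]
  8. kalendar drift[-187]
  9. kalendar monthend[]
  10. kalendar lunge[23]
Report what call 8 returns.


Invoking kalendar anchor passing d='2294-03-23', yielding 2294-03-23.
I call kalendar anchor passing d='2040-09-09', — result: 2040-09-09.
Calling kalendar drift passing n='-357', giving 2039-09-18.
Then kalendar anchor passing d='1983-08-06', which returns 1983-08-06.
Invoking kalendar drift passing n='325', and see 1984-06-26.
Calling kalendar monthend, and get 1984-06-30.
I try kalendar dayname, → Saturday.
Next I call kalendar drift passing n='-187', and observe 1983-12-26.
Now I run kalendar monthend, yielding 1983-12-31.
I call kalendar lunge passing n='23', yielding 1985-11-30.

Answer: 1983-12-26


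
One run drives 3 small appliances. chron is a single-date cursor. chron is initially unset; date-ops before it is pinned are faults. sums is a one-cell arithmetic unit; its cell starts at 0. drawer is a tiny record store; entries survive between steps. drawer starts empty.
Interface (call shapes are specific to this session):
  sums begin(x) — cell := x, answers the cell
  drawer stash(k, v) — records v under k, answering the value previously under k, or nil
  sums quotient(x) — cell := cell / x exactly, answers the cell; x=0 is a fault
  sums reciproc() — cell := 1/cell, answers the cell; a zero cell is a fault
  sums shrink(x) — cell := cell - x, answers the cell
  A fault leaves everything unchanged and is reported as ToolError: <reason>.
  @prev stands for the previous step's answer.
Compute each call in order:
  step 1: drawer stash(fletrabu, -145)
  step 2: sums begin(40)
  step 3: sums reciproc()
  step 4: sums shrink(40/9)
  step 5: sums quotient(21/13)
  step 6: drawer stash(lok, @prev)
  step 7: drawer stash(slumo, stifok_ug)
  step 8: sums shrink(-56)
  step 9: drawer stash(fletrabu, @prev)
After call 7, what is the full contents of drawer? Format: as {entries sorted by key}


// 1. drawer stash(k: fletrabu, v: -145) -> nil
// 2. sums begin(x: 40) -> 40
// 3. sums reciproc() -> 1/40
// 4. sums shrink(x: 40/9) -> -1591/360
// 5. sums quotient(x: 21/13) -> -20683/7560
// 6. drawer stash(k: lok, v: @prev) -> nil
// 7. drawer stash(k: slumo, v: stifok_ug) -> nil
// 8. sums shrink(x: -56) -> 402677/7560
// 9. drawer stash(k: fletrabu, v: @prev) -> -145

Answer: {fletrabu=-145, lok=-20683/7560, slumo=stifok_ug}
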